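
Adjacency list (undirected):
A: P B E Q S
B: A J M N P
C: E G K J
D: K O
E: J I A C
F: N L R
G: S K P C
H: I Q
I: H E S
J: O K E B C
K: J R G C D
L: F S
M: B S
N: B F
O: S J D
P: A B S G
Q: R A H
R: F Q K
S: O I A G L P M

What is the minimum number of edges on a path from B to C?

Level 0: B
Level 1: A, J, M, N, P
Level 2: C, E, F, G, K, O, Q, S
Level 3: D, H, I, L, R
C first appears at level 2.

2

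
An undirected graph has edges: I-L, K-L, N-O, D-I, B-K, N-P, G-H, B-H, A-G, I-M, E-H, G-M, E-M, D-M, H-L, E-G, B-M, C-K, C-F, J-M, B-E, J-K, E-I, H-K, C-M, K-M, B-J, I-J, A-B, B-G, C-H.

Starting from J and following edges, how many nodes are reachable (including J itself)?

13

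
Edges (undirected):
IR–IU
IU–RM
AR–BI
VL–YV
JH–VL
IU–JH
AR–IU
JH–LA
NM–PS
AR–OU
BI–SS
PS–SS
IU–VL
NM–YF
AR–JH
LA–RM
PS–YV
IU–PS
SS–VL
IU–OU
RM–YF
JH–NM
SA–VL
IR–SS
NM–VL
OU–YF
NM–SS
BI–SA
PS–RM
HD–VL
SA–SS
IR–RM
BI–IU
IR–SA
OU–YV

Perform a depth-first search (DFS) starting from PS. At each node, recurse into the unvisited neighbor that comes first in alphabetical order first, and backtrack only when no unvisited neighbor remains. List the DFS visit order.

Visit PS
PS → IU
IU → AR
AR → BI
BI → SA
SA → IR
IR → RM
RM → LA
LA → JH
JH → NM
NM → SS
SS → VL
VL → HD
VL → YV
YV → OU
OU → YF

PS, IU, AR, BI, SA, IR, RM, LA, JH, NM, SS, VL, HD, YV, OU, YF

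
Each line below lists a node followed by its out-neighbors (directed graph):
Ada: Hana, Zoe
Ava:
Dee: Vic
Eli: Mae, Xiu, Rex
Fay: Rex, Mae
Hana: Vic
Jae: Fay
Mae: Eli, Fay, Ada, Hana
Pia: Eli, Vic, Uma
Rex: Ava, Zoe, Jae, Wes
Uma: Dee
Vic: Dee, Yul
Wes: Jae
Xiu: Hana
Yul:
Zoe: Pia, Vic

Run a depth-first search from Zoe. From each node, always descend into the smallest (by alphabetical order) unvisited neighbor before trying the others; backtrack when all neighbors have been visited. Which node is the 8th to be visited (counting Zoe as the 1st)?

Visit Zoe
Zoe → Pia
Pia → Eli
Eli → Mae
Mae → Ada
Ada → Hana
Hana → Vic
Vic → Dee
Vic → Yul
Mae → Fay
Fay → Rex
Rex → Ava
Rex → Jae
Rex → Wes
Eli → Xiu
Pia → Uma

Visit order: Zoe, Pia, Eli, Mae, Ada, Hana, Vic, Dee, Yul, Fay, Rex, Ava, Jae, Wes, Xiu, Uma

Dee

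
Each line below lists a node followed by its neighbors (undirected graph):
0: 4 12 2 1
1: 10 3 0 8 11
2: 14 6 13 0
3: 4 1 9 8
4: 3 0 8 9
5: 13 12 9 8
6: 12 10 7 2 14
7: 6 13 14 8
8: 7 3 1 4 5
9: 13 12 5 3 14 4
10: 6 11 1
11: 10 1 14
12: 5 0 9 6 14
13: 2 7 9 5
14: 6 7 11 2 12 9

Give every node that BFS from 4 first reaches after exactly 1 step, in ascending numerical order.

0, 3, 8, 9

Level 0: 4
Level 1: 0, 3, 8, 9
Level 2: 1, 2, 5, 7, 12, 13, 14
Level 3: 6, 10, 11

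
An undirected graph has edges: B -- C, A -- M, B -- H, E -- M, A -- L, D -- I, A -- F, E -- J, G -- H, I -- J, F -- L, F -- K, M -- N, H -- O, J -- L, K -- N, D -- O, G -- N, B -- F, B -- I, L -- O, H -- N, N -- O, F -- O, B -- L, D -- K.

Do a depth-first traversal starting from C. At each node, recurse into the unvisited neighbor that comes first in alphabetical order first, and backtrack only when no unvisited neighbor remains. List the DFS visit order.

Visit C
C → B
B → F
F → A
A → L
L → J
J → E
E → M
M → N
N → G
G → H
H → O
O → D
D → I
D → K

C → B → F → A → L → J → E → M → N → G → H → O → D → I → K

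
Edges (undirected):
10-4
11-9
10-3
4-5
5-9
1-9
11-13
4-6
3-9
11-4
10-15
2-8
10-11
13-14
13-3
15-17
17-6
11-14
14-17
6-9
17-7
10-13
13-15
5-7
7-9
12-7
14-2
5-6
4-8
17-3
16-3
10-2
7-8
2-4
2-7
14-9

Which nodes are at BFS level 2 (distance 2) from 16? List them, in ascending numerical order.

9, 10, 13, 17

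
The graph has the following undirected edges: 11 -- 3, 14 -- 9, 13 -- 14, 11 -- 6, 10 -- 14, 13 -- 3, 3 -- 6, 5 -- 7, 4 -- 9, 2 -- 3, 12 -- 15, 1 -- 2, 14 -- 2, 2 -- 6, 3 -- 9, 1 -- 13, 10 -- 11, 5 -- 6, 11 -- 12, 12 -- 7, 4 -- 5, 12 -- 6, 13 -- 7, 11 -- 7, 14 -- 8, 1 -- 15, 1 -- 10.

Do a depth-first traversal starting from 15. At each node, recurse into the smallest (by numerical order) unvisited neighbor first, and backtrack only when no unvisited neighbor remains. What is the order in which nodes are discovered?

Visit 15
15 → 1
1 → 2
2 → 3
3 → 6
6 → 5
5 → 4
4 → 9
9 → 14
14 → 8
14 → 10
10 → 11
11 → 7
7 → 12
7 → 13

15 -> 1 -> 2 -> 3 -> 6 -> 5 -> 4 -> 9 -> 14 -> 8 -> 10 -> 11 -> 7 -> 12 -> 13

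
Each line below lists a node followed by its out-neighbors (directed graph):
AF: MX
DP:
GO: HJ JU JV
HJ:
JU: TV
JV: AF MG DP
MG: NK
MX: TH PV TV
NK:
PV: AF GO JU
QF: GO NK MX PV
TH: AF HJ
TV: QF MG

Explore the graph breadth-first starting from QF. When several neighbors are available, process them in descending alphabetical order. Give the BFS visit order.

Visit QF; enqueue PV, NK, MX, GO → queue [PV, NK, MX, GO]
Visit PV; enqueue JU, AF → queue [NK, MX, GO, JU, AF]
Visit NK → queue [MX, GO, JU, AF]
Visit MX; enqueue TV, TH → queue [GO, JU, AF, TV, TH]
Visit GO; enqueue JV, HJ → queue [JU, AF, TV, TH, JV, HJ]
Visit JU → queue [AF, TV, TH, JV, HJ]
Visit AF → queue [TV, TH, JV, HJ]
Visit TV; enqueue MG → queue [TH, JV, HJ, MG]
Visit TH → queue [JV, HJ, MG]
Visit JV; enqueue DP → queue [HJ, MG, DP]
Visit HJ → queue [MG, DP]
Visit MG → queue [DP]
Visit DP → queue []

QF PV NK MX GO JU AF TV TH JV HJ MG DP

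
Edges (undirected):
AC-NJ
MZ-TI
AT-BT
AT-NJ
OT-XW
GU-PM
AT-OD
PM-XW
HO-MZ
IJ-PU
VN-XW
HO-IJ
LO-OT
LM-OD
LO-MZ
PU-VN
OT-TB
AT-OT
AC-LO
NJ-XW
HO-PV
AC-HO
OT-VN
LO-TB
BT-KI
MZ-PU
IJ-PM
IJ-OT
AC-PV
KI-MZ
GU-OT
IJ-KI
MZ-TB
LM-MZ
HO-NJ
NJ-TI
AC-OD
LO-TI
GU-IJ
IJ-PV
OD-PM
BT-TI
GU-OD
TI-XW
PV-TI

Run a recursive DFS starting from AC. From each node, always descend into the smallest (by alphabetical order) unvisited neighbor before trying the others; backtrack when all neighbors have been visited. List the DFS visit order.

Visit AC
AC → HO
HO → IJ
IJ → GU
GU → OD
OD → AT
AT → BT
BT → KI
KI → MZ
MZ → LM
MZ → LO
LO → OT
OT → TB
OT → VN
VN → PU
VN → XW
XW → NJ
NJ → TI
TI → PV
XW → PM

AC HO IJ GU OD AT BT KI MZ LM LO OT TB VN PU XW NJ TI PV PM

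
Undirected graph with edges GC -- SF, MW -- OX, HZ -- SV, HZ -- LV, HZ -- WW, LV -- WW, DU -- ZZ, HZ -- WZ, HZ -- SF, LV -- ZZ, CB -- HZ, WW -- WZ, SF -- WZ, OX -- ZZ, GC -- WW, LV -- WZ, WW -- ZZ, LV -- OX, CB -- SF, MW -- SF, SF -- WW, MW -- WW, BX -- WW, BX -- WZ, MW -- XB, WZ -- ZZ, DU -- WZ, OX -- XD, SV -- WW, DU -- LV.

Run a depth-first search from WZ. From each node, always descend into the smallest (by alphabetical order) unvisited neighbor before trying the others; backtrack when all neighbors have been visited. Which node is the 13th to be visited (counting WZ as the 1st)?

Visit WZ
WZ → BX
BX → WW
WW → GC
GC → SF
SF → CB
CB → HZ
HZ → LV
LV → DU
DU → ZZ
ZZ → OX
OX → MW
MW → XB
OX → XD
HZ → SV

Visit order: WZ, BX, WW, GC, SF, CB, HZ, LV, DU, ZZ, OX, MW, XB, XD, SV

XB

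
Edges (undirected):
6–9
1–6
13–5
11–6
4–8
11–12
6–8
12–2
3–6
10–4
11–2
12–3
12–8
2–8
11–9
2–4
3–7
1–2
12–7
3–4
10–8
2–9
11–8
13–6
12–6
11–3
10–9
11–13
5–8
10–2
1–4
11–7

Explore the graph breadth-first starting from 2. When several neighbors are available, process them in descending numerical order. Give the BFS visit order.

2, 12, 11, 10, 9, 8, 4, 1, 7, 6, 3, 13, 5

Visit 2; enqueue 12, 11, 10, 9, 8, 4, 1 → queue [12, 11, 10, 9, 8, 4, 1]
Visit 12; enqueue 7, 6, 3 → queue [11, 10, 9, 8, 4, 1, 7, 6, 3]
Visit 11; enqueue 13 → queue [10, 9, 8, 4, 1, 7, 6, 3, 13]
Visit 10 → queue [9, 8, 4, 1, 7, 6, 3, 13]
Visit 9 → queue [8, 4, 1, 7, 6, 3, 13]
Visit 8; enqueue 5 → queue [4, 1, 7, 6, 3, 13, 5]
Visit 4 → queue [1, 7, 6, 3, 13, 5]
Visit 1 → queue [7, 6, 3, 13, 5]
Visit 7 → queue [6, 3, 13, 5]
Visit 6 → queue [3, 13, 5]
Visit 3 → queue [13, 5]
Visit 13 → queue [5]
Visit 5 → queue []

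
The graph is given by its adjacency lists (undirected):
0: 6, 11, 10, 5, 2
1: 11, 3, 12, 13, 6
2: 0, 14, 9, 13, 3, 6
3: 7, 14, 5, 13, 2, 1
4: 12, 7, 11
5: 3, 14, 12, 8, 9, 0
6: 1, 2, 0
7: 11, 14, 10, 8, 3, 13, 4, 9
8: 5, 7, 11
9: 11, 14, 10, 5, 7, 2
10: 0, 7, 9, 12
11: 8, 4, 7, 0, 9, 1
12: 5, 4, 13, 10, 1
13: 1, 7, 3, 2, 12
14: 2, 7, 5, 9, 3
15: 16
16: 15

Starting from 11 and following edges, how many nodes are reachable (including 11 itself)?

15

BFS from 11 visits: 11, 8, 4, 7, 0, 9, 1, 5, 12, 14, 10, 3, 13, 6, 2
Reachable nodes: 15 of 17 total.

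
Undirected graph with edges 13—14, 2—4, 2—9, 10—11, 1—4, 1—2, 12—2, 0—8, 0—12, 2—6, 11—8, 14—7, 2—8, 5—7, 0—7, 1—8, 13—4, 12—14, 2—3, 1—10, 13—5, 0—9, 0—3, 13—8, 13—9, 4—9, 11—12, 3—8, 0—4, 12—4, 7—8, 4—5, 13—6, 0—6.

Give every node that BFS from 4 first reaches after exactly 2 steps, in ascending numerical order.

Level 0: 4
Level 1: 0, 1, 2, 5, 9, 12, 13
Level 2: 3, 6, 7, 8, 10, 11, 14

3, 6, 7, 8, 10, 11, 14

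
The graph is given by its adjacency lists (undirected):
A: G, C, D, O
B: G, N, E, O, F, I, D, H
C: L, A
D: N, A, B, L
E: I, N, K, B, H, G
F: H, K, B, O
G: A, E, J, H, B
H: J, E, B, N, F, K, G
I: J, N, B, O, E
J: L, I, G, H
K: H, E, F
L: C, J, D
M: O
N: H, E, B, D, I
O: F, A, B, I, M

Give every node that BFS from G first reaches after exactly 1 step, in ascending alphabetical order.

A, B, E, H, J

Level 0: G
Level 1: A, B, E, H, J
Level 2: C, D, F, I, K, L, N, O
Level 3: M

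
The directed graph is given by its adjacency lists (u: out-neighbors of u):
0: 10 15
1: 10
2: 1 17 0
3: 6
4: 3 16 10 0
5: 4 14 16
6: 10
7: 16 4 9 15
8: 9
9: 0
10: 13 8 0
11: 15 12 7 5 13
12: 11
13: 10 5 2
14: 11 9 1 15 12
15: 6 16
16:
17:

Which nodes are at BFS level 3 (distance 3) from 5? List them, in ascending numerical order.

6, 7, 8, 13

Level 0: 5
Level 1: 4, 14, 16
Level 2: 0, 1, 3, 9, 10, 11, 12, 15
Level 3: 6, 7, 8, 13
Level 4: 2
Level 5: 17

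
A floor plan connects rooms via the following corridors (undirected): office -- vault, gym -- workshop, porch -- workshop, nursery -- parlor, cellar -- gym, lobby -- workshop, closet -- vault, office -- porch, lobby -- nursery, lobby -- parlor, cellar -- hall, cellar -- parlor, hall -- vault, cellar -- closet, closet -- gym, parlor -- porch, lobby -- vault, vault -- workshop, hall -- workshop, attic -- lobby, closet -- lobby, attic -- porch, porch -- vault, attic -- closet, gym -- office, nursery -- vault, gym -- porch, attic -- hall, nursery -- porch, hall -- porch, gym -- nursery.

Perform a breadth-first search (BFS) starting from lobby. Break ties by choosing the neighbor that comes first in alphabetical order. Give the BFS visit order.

lobby attic closet nursery parlor vault workshop hall porch cellar gym office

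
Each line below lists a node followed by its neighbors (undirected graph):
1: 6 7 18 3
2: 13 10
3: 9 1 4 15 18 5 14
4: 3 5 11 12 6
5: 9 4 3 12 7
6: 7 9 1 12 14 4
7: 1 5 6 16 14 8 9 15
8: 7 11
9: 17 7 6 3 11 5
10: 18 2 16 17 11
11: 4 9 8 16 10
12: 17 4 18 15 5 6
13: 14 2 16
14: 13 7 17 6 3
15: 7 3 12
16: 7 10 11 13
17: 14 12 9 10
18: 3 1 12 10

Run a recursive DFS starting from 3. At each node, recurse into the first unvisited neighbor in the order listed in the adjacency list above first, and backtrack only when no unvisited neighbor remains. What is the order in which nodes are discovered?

Visit 3
3 → 9
9 → 17
17 → 14
14 → 13
13 → 2
2 → 10
10 → 18
18 → 1
1 → 6
6 → 7
7 → 5
5 → 4
4 → 11
11 → 8
11 → 16
4 → 12
12 → 15

3, 9, 17, 14, 13, 2, 10, 18, 1, 6, 7, 5, 4, 11, 8, 16, 12, 15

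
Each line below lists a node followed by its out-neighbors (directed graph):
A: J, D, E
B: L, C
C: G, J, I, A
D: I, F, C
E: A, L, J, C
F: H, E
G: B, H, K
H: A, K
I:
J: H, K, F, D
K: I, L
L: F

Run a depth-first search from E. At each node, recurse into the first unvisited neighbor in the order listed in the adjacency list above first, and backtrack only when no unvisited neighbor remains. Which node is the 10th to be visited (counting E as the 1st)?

Visit E
E → A
A → J
J → H
H → K
K → I
K → L
L → F
J → D
D → C
C → G
G → B

Visit order: E, A, J, H, K, I, L, F, D, C, G, B

C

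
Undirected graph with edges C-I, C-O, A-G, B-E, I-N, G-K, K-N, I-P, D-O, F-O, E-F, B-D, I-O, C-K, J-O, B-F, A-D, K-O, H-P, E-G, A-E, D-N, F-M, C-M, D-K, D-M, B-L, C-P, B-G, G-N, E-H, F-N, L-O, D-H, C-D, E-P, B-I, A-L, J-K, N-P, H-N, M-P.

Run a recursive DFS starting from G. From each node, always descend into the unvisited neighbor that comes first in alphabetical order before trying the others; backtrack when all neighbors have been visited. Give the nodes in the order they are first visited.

Visit G
G → A
A → D
D → B
B → E
E → F
F → M
M → C
C → I
I → N
N → H
H → P
N → K
K → J
J → O
O → L

G A D B E F M C I N H P K J O L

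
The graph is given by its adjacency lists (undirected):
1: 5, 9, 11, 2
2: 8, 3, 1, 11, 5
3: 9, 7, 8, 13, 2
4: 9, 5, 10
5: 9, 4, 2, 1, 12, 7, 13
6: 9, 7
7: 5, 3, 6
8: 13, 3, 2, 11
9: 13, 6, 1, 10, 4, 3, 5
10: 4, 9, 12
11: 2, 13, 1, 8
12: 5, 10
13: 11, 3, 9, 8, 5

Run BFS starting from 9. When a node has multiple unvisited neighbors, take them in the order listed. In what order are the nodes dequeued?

Visit 9; enqueue 13, 6, 1, 10, 4, 3, 5 → queue [13, 6, 1, 10, 4, 3, 5]
Visit 13; enqueue 11, 8 → queue [6, 1, 10, 4, 3, 5, 11, 8]
Visit 6; enqueue 7 → queue [1, 10, 4, 3, 5, 11, 8, 7]
Visit 1; enqueue 2 → queue [10, 4, 3, 5, 11, 8, 7, 2]
Visit 10; enqueue 12 → queue [4, 3, 5, 11, 8, 7, 2, 12]
Visit 4 → queue [3, 5, 11, 8, 7, 2, 12]
Visit 3 → queue [5, 11, 8, 7, 2, 12]
Visit 5 → queue [11, 8, 7, 2, 12]
Visit 11 → queue [8, 7, 2, 12]
Visit 8 → queue [7, 2, 12]
Visit 7 → queue [2, 12]
Visit 2 → queue [12]
Visit 12 → queue []

9 13 6 1 10 4 3 5 11 8 7 2 12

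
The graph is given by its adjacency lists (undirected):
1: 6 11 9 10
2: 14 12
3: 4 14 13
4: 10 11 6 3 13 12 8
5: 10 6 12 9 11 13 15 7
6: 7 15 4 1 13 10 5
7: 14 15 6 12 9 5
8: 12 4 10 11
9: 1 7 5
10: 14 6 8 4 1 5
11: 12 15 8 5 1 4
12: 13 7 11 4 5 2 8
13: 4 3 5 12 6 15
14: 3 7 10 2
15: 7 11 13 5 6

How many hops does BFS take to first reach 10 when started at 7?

2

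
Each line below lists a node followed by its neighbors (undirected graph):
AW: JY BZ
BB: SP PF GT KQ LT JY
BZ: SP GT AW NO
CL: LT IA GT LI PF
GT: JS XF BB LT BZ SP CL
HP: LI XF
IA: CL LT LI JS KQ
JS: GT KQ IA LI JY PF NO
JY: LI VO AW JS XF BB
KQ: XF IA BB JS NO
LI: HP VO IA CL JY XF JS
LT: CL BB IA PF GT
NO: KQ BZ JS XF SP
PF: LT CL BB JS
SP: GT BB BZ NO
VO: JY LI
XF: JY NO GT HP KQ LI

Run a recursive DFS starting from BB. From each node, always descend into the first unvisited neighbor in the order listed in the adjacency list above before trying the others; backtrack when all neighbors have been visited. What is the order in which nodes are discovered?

Visit BB
BB → SP
SP → GT
GT → JS
JS → KQ
KQ → XF
XF → JY
JY → LI
LI → HP
LI → VO
LI → IA
IA → CL
CL → LT
LT → PF
JY → AW
AW → BZ
BZ → NO

BB, SP, GT, JS, KQ, XF, JY, LI, HP, VO, IA, CL, LT, PF, AW, BZ, NO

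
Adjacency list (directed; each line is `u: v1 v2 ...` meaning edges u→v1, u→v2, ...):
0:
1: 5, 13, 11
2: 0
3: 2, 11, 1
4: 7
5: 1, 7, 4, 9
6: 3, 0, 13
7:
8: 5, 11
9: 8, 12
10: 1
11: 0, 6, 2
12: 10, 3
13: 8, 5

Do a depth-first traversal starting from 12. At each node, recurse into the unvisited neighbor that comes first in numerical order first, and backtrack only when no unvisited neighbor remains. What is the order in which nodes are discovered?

12, 3, 1, 5, 4, 7, 9, 8, 11, 0, 2, 6, 13, 10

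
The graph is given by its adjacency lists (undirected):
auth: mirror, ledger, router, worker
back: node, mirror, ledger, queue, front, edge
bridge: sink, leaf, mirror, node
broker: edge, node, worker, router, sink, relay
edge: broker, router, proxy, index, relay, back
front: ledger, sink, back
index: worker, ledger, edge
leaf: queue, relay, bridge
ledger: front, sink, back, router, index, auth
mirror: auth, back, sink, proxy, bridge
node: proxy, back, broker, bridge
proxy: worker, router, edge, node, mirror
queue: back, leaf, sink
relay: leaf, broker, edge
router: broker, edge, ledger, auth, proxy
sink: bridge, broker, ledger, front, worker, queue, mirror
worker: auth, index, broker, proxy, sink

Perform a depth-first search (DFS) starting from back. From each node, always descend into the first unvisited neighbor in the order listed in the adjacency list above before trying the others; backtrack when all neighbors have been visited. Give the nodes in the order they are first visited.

Visit back
back → node
node → proxy
proxy → worker
worker → auth
auth → mirror
mirror → sink
sink → bridge
bridge → leaf
leaf → queue
leaf → relay
relay → broker
broker → edge
edge → router
router → ledger
ledger → front
ledger → index

back node proxy worker auth mirror sink bridge leaf queue relay broker edge router ledger front index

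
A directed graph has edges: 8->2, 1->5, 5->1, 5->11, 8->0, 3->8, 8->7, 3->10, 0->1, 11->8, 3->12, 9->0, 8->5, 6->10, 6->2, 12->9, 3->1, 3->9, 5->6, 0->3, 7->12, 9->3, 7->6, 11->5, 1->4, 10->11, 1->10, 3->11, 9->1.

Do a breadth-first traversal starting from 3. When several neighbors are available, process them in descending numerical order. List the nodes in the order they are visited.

3 -> 12 -> 11 -> 10 -> 9 -> 8 -> 1 -> 5 -> 0 -> 7 -> 2 -> 4 -> 6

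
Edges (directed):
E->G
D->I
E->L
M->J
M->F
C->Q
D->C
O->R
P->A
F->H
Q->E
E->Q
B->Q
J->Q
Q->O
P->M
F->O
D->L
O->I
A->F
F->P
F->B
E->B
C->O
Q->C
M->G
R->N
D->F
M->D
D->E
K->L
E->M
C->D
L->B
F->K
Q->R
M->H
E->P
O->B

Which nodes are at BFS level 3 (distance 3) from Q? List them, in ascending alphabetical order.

Level 0: Q
Level 1: C, E, O, R
Level 2: B, D, G, I, L, M, N, P
Level 3: A, F, H, J
Level 4: K

A, F, H, J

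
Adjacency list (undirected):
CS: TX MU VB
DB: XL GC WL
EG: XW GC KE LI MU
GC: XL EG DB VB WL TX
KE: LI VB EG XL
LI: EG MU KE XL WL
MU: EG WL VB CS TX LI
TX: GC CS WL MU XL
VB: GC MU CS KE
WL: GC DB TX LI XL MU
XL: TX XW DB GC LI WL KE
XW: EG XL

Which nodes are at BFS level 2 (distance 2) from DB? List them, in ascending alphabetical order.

EG, KE, LI, MU, TX, VB, XW

Level 0: DB
Level 1: GC, WL, XL
Level 2: EG, KE, LI, MU, TX, VB, XW
Level 3: CS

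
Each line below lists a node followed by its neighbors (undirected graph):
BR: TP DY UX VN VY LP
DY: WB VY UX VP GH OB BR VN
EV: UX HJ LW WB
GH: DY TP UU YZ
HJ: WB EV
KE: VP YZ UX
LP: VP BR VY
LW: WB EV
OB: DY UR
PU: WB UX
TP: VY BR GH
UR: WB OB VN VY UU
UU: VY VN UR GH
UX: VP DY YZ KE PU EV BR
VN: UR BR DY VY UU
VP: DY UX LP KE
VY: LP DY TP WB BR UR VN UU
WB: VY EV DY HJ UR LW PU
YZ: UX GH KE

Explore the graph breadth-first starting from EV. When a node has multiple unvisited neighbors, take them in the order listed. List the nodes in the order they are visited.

EV, UX, HJ, LW, WB, VP, DY, YZ, KE, PU, BR, VY, UR, LP, GH, OB, VN, TP, UU

Visit EV; enqueue UX, HJ, LW, WB → queue [UX, HJ, LW, WB]
Visit UX; enqueue VP, DY, YZ, KE, PU, BR → queue [HJ, LW, WB, VP, DY, YZ, KE, PU, BR]
Visit HJ → queue [LW, WB, VP, DY, YZ, KE, PU, BR]
Visit LW → queue [WB, VP, DY, YZ, KE, PU, BR]
Visit WB; enqueue VY, UR → queue [VP, DY, YZ, KE, PU, BR, VY, UR]
Visit VP; enqueue LP → queue [DY, YZ, KE, PU, BR, VY, UR, LP]
Visit DY; enqueue GH, OB, VN → queue [YZ, KE, PU, BR, VY, UR, LP, GH, OB, VN]
Visit YZ → queue [KE, PU, BR, VY, UR, LP, GH, OB, VN]
Visit KE → queue [PU, BR, VY, UR, LP, GH, OB, VN]
Visit PU → queue [BR, VY, UR, LP, GH, OB, VN]
Visit BR; enqueue TP → queue [VY, UR, LP, GH, OB, VN, TP]
Visit VY; enqueue UU → queue [UR, LP, GH, OB, VN, TP, UU]
Visit UR → queue [LP, GH, OB, VN, TP, UU]
Visit LP → queue [GH, OB, VN, TP, UU]
Visit GH → queue [OB, VN, TP, UU]
Visit OB → queue [VN, TP, UU]
Visit VN → queue [TP, UU]
Visit TP → queue [UU]
Visit UU → queue []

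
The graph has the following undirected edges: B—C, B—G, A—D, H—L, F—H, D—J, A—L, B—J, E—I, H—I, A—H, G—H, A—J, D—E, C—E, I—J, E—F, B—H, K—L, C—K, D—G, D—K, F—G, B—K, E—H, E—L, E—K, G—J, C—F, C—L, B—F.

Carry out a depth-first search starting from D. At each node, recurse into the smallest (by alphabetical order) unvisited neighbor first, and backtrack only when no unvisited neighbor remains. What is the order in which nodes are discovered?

Visit D
D → A
A → H
H → B
B → C
C → E
E → F
F → G
G → J
J → I
E → K
K → L

D, A, H, B, C, E, F, G, J, I, K, L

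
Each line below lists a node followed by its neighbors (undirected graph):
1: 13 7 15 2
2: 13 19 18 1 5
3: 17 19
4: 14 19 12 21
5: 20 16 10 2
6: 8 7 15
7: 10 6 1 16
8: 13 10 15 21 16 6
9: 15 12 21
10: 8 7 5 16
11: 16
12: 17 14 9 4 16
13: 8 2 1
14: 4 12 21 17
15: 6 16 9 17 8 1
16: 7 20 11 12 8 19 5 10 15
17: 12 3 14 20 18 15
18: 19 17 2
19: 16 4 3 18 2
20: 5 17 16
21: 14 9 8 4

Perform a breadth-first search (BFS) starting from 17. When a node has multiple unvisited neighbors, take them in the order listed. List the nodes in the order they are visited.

17, 12, 3, 14, 20, 18, 15, 9, 4, 16, 19, 21, 5, 2, 6, 8, 1, 7, 11, 10, 13

Visit 17; enqueue 12, 3, 14, 20, 18, 15 → queue [12, 3, 14, 20, 18, 15]
Visit 12; enqueue 9, 4, 16 → queue [3, 14, 20, 18, 15, 9, 4, 16]
Visit 3; enqueue 19 → queue [14, 20, 18, 15, 9, 4, 16, 19]
Visit 14; enqueue 21 → queue [20, 18, 15, 9, 4, 16, 19, 21]
Visit 20; enqueue 5 → queue [18, 15, 9, 4, 16, 19, 21, 5]
Visit 18; enqueue 2 → queue [15, 9, 4, 16, 19, 21, 5, 2]
Visit 15; enqueue 6, 8, 1 → queue [9, 4, 16, 19, 21, 5, 2, 6, 8, 1]
Visit 9 → queue [4, 16, 19, 21, 5, 2, 6, 8, 1]
Visit 4 → queue [16, 19, 21, 5, 2, 6, 8, 1]
Visit 16; enqueue 7, 11, 10 → queue [19, 21, 5, 2, 6, 8, 1, 7, 11, 10]
Visit 19 → queue [21, 5, 2, 6, 8, 1, 7, 11, 10]
Visit 21 → queue [5, 2, 6, 8, 1, 7, 11, 10]
Visit 5 → queue [2, 6, 8, 1, 7, 11, 10]
Visit 2; enqueue 13 → queue [6, 8, 1, 7, 11, 10, 13]
Visit 6 → queue [8, 1, 7, 11, 10, 13]
Visit 8 → queue [1, 7, 11, 10, 13]
Visit 1 → queue [7, 11, 10, 13]
Visit 7 → queue [11, 10, 13]
Visit 11 → queue [10, 13]
Visit 10 → queue [13]
Visit 13 → queue []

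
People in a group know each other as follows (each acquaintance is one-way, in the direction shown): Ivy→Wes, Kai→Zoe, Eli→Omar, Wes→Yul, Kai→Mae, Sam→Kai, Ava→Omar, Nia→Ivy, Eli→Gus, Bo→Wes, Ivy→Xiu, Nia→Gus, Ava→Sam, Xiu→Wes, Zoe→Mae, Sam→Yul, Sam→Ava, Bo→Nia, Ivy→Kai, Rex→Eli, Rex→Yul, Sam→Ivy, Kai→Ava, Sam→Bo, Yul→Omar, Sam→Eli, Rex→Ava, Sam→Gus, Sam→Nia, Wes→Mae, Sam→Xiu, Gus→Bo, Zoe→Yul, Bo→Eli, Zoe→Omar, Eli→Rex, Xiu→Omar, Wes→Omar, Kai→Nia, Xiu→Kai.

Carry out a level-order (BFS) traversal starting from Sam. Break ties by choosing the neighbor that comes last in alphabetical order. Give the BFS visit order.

Sam → Yul → Xiu → Nia → Kai → Ivy → Gus → Eli → Bo → Ava → Omar → Wes → Zoe → Mae → Rex

Visit Sam; enqueue Yul, Xiu, Nia, Kai, Ivy, Gus, Eli, Bo, Ava → queue [Yul, Xiu, Nia, Kai, Ivy, Gus, Eli, Bo, Ava]
Visit Yul; enqueue Omar → queue [Xiu, Nia, Kai, Ivy, Gus, Eli, Bo, Ava, Omar]
Visit Xiu; enqueue Wes → queue [Nia, Kai, Ivy, Gus, Eli, Bo, Ava, Omar, Wes]
Visit Nia → queue [Kai, Ivy, Gus, Eli, Bo, Ava, Omar, Wes]
Visit Kai; enqueue Zoe, Mae → queue [Ivy, Gus, Eli, Bo, Ava, Omar, Wes, Zoe, Mae]
Visit Ivy → queue [Gus, Eli, Bo, Ava, Omar, Wes, Zoe, Mae]
Visit Gus → queue [Eli, Bo, Ava, Omar, Wes, Zoe, Mae]
Visit Eli; enqueue Rex → queue [Bo, Ava, Omar, Wes, Zoe, Mae, Rex]
Visit Bo → queue [Ava, Omar, Wes, Zoe, Mae, Rex]
Visit Ava → queue [Omar, Wes, Zoe, Mae, Rex]
Visit Omar → queue [Wes, Zoe, Mae, Rex]
Visit Wes → queue [Zoe, Mae, Rex]
Visit Zoe → queue [Mae, Rex]
Visit Mae → queue [Rex]
Visit Rex → queue []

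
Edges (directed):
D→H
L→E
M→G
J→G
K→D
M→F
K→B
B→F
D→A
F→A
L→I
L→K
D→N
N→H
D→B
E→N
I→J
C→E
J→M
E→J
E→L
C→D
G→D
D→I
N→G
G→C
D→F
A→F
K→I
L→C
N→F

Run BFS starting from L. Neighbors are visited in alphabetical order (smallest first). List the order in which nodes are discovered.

Visit L; enqueue C, E, I, K → queue [C, E, I, K]
Visit C; enqueue D → queue [E, I, K, D]
Visit E; enqueue J, N → queue [I, K, D, J, N]
Visit I → queue [K, D, J, N]
Visit K; enqueue B → queue [D, J, N, B]
Visit D; enqueue A, F, H → queue [J, N, B, A, F, H]
Visit J; enqueue G, M → queue [N, B, A, F, H, G, M]
Visit N → queue [B, A, F, H, G, M]
Visit B → queue [A, F, H, G, M]
Visit A → queue [F, H, G, M]
Visit F → queue [H, G, M]
Visit H → queue [G, M]
Visit G → queue [M]
Visit M → queue []

L, C, E, I, K, D, J, N, B, A, F, H, G, M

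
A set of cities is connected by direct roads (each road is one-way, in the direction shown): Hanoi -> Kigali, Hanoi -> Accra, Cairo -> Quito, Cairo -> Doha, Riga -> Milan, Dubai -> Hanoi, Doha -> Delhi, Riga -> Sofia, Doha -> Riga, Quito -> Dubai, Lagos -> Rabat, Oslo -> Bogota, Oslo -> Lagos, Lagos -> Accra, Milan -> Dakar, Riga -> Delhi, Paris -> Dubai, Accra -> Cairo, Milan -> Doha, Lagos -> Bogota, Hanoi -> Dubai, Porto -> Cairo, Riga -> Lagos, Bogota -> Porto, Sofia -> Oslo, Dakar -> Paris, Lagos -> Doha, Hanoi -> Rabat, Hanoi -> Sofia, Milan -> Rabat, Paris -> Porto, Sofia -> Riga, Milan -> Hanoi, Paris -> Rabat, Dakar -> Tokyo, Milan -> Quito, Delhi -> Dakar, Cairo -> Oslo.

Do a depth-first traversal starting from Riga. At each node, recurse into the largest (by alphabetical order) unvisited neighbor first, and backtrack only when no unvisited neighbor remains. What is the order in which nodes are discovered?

Visit Riga
Riga → Sofia
Sofia → Oslo
Oslo → Lagos
Lagos → Rabat
Lagos → Doha
Doha → Delhi
Delhi → Dakar
Dakar → Tokyo
Dakar → Paris
Paris → Porto
Porto → Cairo
Cairo → Quito
Quito → Dubai
Dubai → Hanoi
Hanoi → Kigali
Hanoi → Accra
Lagos → Bogota
Riga → Milan

Riga -> Sofia -> Oslo -> Lagos -> Rabat -> Doha -> Delhi -> Dakar -> Tokyo -> Paris -> Porto -> Cairo -> Quito -> Dubai -> Hanoi -> Kigali -> Accra -> Bogota -> Milan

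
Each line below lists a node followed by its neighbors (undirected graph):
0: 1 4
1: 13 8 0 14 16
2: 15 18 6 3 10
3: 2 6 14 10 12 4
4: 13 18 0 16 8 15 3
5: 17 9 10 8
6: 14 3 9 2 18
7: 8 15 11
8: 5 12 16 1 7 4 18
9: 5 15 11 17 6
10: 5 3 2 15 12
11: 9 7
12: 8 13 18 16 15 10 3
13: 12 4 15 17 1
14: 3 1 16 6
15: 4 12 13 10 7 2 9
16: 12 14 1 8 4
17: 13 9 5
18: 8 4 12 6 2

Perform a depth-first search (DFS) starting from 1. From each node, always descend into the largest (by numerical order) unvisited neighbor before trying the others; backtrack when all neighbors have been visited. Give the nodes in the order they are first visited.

Visit 1
1 → 16
16 → 14
14 → 6
6 → 18
18 → 12
12 → 15
15 → 13
13 → 17
17 → 9
9 → 11
11 → 7
7 → 8
8 → 5
5 → 10
10 → 3
3 → 4
4 → 0
3 → 2

1 → 16 → 14 → 6 → 18 → 12 → 15 → 13 → 17 → 9 → 11 → 7 → 8 → 5 → 10 → 3 → 4 → 0 → 2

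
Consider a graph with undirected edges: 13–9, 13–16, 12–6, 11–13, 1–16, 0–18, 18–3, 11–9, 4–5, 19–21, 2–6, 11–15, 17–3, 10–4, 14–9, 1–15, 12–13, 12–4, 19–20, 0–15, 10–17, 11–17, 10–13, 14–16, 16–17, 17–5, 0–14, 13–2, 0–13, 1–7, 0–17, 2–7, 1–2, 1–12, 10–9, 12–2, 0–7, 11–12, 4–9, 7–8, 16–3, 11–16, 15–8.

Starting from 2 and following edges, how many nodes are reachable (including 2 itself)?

BFS from 2 visits: 2, 1, 6, 7, 12, 13, 15, 16, 0, 8, 4, 11, 9, 10, 3, 14, 17, 18, 5
Reachable nodes: 19 of 22 total.

19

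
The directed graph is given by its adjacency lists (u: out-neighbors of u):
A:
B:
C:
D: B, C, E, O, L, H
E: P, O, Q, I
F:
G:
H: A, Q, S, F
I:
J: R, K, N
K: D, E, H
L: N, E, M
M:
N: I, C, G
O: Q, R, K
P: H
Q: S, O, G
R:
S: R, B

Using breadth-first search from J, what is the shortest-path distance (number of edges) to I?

Level 0: J
Level 1: K, N, R
Level 2: C, D, E, G, H, I
Level 3: A, B, F, L, O, P, Q, S
Level 4: M
I first appears at level 2.

2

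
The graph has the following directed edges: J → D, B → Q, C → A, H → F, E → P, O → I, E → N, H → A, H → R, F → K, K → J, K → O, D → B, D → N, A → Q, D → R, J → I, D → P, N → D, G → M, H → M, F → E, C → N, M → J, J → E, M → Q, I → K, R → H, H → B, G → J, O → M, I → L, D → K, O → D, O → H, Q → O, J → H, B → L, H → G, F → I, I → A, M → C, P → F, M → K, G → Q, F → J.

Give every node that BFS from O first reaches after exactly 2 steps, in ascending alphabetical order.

Level 0: O
Level 1: D, H, I, M
Level 2: A, B, C, F, G, J, K, L, N, P, Q, R
Level 3: E

A, B, C, F, G, J, K, L, N, P, Q, R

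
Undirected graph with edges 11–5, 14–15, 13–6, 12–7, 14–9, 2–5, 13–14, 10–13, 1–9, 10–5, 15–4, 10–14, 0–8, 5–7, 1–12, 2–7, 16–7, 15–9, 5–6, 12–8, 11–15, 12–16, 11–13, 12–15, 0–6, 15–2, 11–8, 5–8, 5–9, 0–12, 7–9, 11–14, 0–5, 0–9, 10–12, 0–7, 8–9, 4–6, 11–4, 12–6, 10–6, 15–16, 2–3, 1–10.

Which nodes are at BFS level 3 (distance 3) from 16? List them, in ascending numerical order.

Level 0: 16
Level 1: 7, 12, 15
Level 2: 0, 1, 2, 4, 5, 6, 8, 9, 10, 11, 14
Level 3: 3, 13

3, 13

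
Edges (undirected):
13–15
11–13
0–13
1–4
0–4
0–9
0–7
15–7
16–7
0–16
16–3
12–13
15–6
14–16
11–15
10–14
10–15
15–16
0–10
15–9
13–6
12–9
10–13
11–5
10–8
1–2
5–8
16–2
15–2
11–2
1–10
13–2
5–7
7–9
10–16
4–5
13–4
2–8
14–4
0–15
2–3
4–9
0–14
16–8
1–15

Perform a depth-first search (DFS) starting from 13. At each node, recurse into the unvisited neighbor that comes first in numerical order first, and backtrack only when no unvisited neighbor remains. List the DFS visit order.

13 → 0 → 4 → 1 → 2 → 3 → 16 → 7 → 5 → 8 → 10 → 14 → 15 → 6 → 9 → 12 → 11

Visit 13
13 → 0
0 → 4
4 → 1
1 → 2
2 → 3
3 → 16
16 → 7
7 → 5
5 → 8
8 → 10
10 → 14
10 → 15
15 → 6
15 → 9
9 → 12
15 → 11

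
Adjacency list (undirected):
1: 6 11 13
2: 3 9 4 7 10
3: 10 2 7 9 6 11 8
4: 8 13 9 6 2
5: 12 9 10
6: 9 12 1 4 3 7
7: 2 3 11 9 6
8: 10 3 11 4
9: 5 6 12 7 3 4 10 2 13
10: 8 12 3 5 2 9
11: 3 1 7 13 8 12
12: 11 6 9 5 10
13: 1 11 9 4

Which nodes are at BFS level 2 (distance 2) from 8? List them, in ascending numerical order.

Level 0: 8
Level 1: 3, 4, 10, 11
Level 2: 1, 2, 5, 6, 7, 9, 12, 13

1, 2, 5, 6, 7, 9, 12, 13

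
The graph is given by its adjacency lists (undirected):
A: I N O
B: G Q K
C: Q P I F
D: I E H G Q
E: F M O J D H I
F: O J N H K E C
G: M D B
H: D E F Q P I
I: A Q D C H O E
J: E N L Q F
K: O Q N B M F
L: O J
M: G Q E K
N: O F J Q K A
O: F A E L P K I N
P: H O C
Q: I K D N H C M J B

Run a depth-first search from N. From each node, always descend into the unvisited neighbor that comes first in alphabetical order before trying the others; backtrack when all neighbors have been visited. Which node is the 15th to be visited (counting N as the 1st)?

O

Visit N
N → A
A → I
I → C
C → F
F → E
E → D
D → G
G → B
B → K
K → M
M → Q
Q → H
H → P
P → O
O → L
L → J

Visit order: N, A, I, C, F, E, D, G, B, K, M, Q, H, P, O, L, J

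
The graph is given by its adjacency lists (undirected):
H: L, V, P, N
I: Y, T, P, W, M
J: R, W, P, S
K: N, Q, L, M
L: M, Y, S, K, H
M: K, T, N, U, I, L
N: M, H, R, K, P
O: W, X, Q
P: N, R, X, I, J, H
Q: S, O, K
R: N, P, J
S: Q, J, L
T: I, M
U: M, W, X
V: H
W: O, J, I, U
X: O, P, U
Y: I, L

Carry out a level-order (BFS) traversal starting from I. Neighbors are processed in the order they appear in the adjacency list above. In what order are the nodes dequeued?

I, Y, T, P, W, M, L, N, R, X, J, H, O, U, K, S, V, Q

Visit I; enqueue Y, T, P, W, M → queue [Y, T, P, W, M]
Visit Y; enqueue L → queue [T, P, W, M, L]
Visit T → queue [P, W, M, L]
Visit P; enqueue N, R, X, J, H → queue [W, M, L, N, R, X, J, H]
Visit W; enqueue O, U → queue [M, L, N, R, X, J, H, O, U]
Visit M; enqueue K → queue [L, N, R, X, J, H, O, U, K]
Visit L; enqueue S → queue [N, R, X, J, H, O, U, K, S]
Visit N → queue [R, X, J, H, O, U, K, S]
Visit R → queue [X, J, H, O, U, K, S]
Visit X → queue [J, H, O, U, K, S]
Visit J → queue [H, O, U, K, S]
Visit H; enqueue V → queue [O, U, K, S, V]
Visit O; enqueue Q → queue [U, K, S, V, Q]
Visit U → queue [K, S, V, Q]
Visit K → queue [S, V, Q]
Visit S → queue [V, Q]
Visit V → queue [Q]
Visit Q → queue []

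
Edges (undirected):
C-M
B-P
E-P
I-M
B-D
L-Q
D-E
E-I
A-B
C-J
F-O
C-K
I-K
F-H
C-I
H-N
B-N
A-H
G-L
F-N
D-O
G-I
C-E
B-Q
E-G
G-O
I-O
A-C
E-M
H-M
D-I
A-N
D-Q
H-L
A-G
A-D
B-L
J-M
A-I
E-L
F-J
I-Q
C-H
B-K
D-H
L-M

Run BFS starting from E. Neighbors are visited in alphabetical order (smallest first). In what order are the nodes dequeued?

E, C, D, G, I, L, M, P, A, H, J, K, B, O, Q, N, F

Visit E; enqueue C, D, G, I, L, M, P → queue [C, D, G, I, L, M, P]
Visit C; enqueue A, H, J, K → queue [D, G, I, L, M, P, A, H, J, K]
Visit D; enqueue B, O, Q → queue [G, I, L, M, P, A, H, J, K, B, O, Q]
Visit G → queue [I, L, M, P, A, H, J, K, B, O, Q]
Visit I → queue [L, M, P, A, H, J, K, B, O, Q]
Visit L → queue [M, P, A, H, J, K, B, O, Q]
Visit M → queue [P, A, H, J, K, B, O, Q]
Visit P → queue [A, H, J, K, B, O, Q]
Visit A; enqueue N → queue [H, J, K, B, O, Q, N]
Visit H; enqueue F → queue [J, K, B, O, Q, N, F]
Visit J → queue [K, B, O, Q, N, F]
Visit K → queue [B, O, Q, N, F]
Visit B → queue [O, Q, N, F]
Visit O → queue [Q, N, F]
Visit Q → queue [N, F]
Visit N → queue [F]
Visit F → queue []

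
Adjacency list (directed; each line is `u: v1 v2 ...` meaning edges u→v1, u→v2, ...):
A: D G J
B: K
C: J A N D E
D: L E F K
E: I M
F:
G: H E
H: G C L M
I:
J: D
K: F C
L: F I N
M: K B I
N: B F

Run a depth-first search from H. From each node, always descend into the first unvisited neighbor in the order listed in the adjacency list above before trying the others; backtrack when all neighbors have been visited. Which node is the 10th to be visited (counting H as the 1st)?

Visit H
H → G
G → E
E → I
E → M
M → K
K → F
K → C
C → J
J → D
D → L
L → N
N → B
C → A

Visit order: H, G, E, I, M, K, F, C, J, D, L, N, B, A

D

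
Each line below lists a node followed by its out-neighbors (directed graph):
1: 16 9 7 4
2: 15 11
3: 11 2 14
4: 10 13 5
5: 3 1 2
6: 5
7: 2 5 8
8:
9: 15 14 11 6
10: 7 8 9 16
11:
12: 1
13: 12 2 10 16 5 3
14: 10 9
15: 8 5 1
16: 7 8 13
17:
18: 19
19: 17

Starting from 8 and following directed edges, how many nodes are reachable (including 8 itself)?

BFS from 8 visits: 8
Reachable nodes: 1 of 19 total.

1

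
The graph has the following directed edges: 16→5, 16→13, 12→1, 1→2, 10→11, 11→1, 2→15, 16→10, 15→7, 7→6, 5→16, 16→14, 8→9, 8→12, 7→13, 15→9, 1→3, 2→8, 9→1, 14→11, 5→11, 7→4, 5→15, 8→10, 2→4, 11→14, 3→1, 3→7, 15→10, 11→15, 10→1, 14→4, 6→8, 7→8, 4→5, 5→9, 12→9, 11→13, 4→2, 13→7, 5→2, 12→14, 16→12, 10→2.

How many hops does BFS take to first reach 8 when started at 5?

Level 0: 5
Level 1: 2, 9, 11, 15, 16
Level 2: 1, 4, 7, 8, 10, 12, 13, 14
Level 3: 3, 6
8 first appears at level 2.

2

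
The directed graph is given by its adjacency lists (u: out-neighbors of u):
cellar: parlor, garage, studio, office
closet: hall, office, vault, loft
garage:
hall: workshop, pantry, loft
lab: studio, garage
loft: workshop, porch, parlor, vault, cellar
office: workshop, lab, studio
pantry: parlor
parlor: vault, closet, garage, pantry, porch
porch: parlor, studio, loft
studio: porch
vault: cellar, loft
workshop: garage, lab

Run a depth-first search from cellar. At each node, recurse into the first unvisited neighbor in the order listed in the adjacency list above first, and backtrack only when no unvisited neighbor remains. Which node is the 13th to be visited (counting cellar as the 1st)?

office

Visit cellar
cellar → parlor
parlor → vault
vault → loft
loft → workshop
workshop → garage
workshop → lab
lab → studio
studio → porch
parlor → closet
closet → hall
hall → pantry
closet → office

Visit order: cellar, parlor, vault, loft, workshop, garage, lab, studio, porch, closet, hall, pantry, office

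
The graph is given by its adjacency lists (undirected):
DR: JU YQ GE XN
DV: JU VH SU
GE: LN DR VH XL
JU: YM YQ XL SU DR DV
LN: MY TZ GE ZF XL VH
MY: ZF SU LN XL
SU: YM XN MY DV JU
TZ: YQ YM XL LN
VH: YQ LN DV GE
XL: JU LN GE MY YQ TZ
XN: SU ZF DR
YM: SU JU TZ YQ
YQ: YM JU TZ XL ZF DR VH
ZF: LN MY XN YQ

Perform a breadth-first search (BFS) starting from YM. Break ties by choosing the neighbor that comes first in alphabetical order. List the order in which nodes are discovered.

Visit YM; enqueue JU, SU, TZ, YQ → queue [JU, SU, TZ, YQ]
Visit JU; enqueue DR, DV, XL → queue [SU, TZ, YQ, DR, DV, XL]
Visit SU; enqueue MY, XN → queue [TZ, YQ, DR, DV, XL, MY, XN]
Visit TZ; enqueue LN → queue [YQ, DR, DV, XL, MY, XN, LN]
Visit YQ; enqueue VH, ZF → queue [DR, DV, XL, MY, XN, LN, VH, ZF]
Visit DR; enqueue GE → queue [DV, XL, MY, XN, LN, VH, ZF, GE]
Visit DV → queue [XL, MY, XN, LN, VH, ZF, GE]
Visit XL → queue [MY, XN, LN, VH, ZF, GE]
Visit MY → queue [XN, LN, VH, ZF, GE]
Visit XN → queue [LN, VH, ZF, GE]
Visit LN → queue [VH, ZF, GE]
Visit VH → queue [ZF, GE]
Visit ZF → queue [GE]
Visit GE → queue []

YM -> JU -> SU -> TZ -> YQ -> DR -> DV -> XL -> MY -> XN -> LN -> VH -> ZF -> GE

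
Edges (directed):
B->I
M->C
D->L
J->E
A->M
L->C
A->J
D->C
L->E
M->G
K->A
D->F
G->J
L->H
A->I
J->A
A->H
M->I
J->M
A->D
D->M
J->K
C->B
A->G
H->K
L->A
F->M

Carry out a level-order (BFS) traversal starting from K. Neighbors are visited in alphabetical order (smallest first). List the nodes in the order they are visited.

Visit K; enqueue A → queue [A]
Visit A; enqueue D, G, H, I, J, M → queue [D, G, H, I, J, M]
Visit D; enqueue C, F, L → queue [G, H, I, J, M, C, F, L]
Visit G → queue [H, I, J, M, C, F, L]
Visit H → queue [I, J, M, C, F, L]
Visit I → queue [J, M, C, F, L]
Visit J; enqueue E → queue [M, C, F, L, E]
Visit M → queue [C, F, L, E]
Visit C; enqueue B → queue [F, L, E, B]
Visit F → queue [L, E, B]
Visit L → queue [E, B]
Visit E → queue [B]
Visit B → queue []

K, A, D, G, H, I, J, M, C, F, L, E, B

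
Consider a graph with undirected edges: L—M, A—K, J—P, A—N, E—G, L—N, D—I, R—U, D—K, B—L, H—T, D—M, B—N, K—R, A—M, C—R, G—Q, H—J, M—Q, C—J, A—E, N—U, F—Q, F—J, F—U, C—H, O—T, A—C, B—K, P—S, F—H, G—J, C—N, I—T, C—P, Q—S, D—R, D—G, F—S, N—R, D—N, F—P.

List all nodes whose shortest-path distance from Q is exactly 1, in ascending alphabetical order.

F, G, M, S

Level 0: Q
Level 1: F, G, M, S
Level 2: A, D, E, H, J, L, P, U
Level 3: B, C, I, K, N, R, T
Level 4: O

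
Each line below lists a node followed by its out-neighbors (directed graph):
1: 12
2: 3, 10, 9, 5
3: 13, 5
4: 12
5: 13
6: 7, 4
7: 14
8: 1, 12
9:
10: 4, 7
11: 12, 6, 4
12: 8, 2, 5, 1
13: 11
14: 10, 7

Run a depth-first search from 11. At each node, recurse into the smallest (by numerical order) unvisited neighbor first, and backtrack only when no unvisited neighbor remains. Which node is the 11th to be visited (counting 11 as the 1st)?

7

Visit 11
11 → 4
4 → 12
12 → 1
12 → 2
2 → 3
3 → 5
5 → 13
2 → 9
2 → 10
10 → 7
7 → 14
12 → 8
11 → 6

Visit order: 11, 4, 12, 1, 2, 3, 5, 13, 9, 10, 7, 14, 8, 6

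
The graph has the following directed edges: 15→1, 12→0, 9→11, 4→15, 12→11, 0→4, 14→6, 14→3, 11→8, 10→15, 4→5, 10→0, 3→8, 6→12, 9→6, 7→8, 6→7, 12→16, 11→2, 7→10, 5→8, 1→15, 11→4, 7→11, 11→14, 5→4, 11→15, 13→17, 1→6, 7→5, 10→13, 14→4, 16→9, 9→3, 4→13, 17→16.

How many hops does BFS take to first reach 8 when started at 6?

Level 0: 6
Level 1: 7, 12
Level 2: 0, 5, 8, 10, 11, 16
Level 3: 2, 4, 9, 13, 14, 15
Level 4: 1, 3, 17
8 first appears at level 2.

2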